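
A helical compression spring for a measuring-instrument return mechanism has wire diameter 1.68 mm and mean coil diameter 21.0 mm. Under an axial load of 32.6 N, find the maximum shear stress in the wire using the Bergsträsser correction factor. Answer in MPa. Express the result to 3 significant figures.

407 MPa

Spring index C = D/d = 21.0/1.68 = 12.5000
K_B = (4C+2)/(4C−3) = 52.000/47.000 = 1.1064
τ₀ = 8FD/(πd³) = 8·32.6·21.0/(π·1.68³) = 5476.8/14.896 = 367.66 MPa
τ_max = K·τ₀ = 1.1064 × 367.66 = 406.78 MPa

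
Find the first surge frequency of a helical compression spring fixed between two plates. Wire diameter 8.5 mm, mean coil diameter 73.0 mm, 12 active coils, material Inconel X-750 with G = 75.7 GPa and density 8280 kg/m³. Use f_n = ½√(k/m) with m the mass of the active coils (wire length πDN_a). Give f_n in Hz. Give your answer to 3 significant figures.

k = Gd⁴/(8D³N_a) = (75.7×10³)(8.5⁴)/(8·73.0³·12) = 10.581 N/mm = 10581 N/m
Wire length L = πDN_a = π·73.0·12 = 2752 mm
m = ρ·(πd²/4)·L = 8280 × 56.745×10⁻⁶ m² × 2.752 m = 1.293 kg
f_n = ½√(k/m) = 0.5·√(10581/1.293) = 0.5·√(8183.1) = 45.23 Hz

45.2 Hz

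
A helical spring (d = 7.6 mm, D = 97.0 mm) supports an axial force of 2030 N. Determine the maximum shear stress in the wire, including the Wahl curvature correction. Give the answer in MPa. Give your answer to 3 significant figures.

Spring index C = D/d = 97.0/7.6 = 12.7632
K_W = (4C−1)/(4C−4) + 0.615/C = 50.053/47.053 + 0.0482 = 1.1119
τ₀ = 8FD/(πd³) = 8·2030·97.0/(π·7.6³) = 1.57528e+06/1379.1 = 1142.3 MPa
τ_max = K·τ₀ = 1.1119 × 1142.3 = 1270.1 MPa

1270 MPa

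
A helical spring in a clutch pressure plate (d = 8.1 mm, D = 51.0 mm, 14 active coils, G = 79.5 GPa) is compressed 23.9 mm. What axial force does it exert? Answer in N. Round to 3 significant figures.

551 N

k = Gd⁴/(8D³N_a) = (79.5×10³)(8.1⁴)/(8·51.0³·14) = 23.034 N/mm
F = k·δ = 23.034 × 23.9 = 550.52 N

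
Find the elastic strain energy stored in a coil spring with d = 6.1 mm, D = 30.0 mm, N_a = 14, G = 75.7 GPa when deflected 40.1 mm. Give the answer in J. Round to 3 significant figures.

27.9 J

k = Gd⁴/(8D³N_a) = (75.7×10³)(6.1⁴)/(8·30.0³·14) = 34.66 N/mm
U = ½kδ² = 0.5 × 34.66 × 40.1² = 27867 N·mm = 27.867 J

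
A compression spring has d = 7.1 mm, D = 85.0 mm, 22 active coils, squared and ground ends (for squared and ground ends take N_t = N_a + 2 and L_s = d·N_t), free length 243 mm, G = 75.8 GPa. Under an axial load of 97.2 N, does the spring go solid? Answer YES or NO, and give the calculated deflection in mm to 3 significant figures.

NO, δ = 54.5 mm

k = Gd⁴/(8D³N_a) = (75.8×10³)(7.1⁴)/(8·85.0³·22) = 1.7821 N/mm
N_t = 24; L_s = 7.1·24 = 170.4 mm; δ_solid = L₀ − L_s = 243 − 170.4 = 72.6 mm
δ = F/k = 97.2/1.7821 = 54.542 mm
δ < δ_solid → spring does not go solid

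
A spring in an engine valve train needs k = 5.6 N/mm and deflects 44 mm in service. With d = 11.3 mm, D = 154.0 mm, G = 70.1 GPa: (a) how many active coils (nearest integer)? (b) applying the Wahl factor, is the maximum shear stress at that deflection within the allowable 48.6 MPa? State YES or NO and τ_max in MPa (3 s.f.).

N_a = Gd⁴/(8D³k) = (70.1×10³)(11.3⁴)/(8·154.0³·5.6) = 6.985 → N_a = 7
Actual rate k = Gd⁴/(8D³·7) = 5.5883 N/mm
Working load F = kδ = 5.5883·44 = 245.89 N
C = 154.0/11.3 = 13.6283; K_W = (4C−1)/(4C−4)+0.615/C = 1.1045
τ_max = K_W·8FD/(πd³) = 1.1045·66.828 = 73.813 MPa
τ_max > 48.6 MPa → exceeds allowable

(a) 7 coils; (b) NO, τ_max = 73.8 MPa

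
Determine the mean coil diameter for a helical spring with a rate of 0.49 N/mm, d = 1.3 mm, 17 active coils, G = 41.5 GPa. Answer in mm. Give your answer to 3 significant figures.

D = (Gd⁴/(8N_a·k))^(1/3) = (41.5×10³·1.3⁴/(8·17·0.49))^(1/3)
  = (1778.63)^(1/3) = 12.1161 mm

12.1 mm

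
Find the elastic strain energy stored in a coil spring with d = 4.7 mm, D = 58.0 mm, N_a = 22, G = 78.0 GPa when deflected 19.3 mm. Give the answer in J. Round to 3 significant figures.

0.206 J

k = Gd⁴/(8D³N_a) = (78.0×10³)(4.7⁴)/(8·58.0³·22) = 1.1084 N/mm
U = ½kδ² = 0.5 × 1.1084 × 19.3² = 206.43 N·mm = 0.20643 J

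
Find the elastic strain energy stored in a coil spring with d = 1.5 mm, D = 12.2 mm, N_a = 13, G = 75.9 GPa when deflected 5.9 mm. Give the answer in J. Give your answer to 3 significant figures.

0.0354 J

k = Gd⁴/(8D³N_a) = (75.9×10³)(1.5⁴)/(8·12.2³·13) = 2.0347 N/mm
U = ½kδ² = 0.5 × 2.0347 × 5.9² = 35.413 N·mm = 0.035413 J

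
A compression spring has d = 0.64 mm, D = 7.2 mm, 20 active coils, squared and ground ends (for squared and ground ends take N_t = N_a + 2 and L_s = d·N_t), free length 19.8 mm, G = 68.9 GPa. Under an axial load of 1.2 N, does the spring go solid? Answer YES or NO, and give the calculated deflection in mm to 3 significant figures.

k = Gd⁴/(8D³N_a) = (68.9×10³)(0.64⁴)/(8·7.2³·20) = 0.19356 N/mm
N_t = 22; L_s = 0.64·22 = 14.08 mm; δ_solid = L₀ − L_s = 19.8 − 14.08 = 5.72 mm
δ = F/k = 1.2/0.19356 = 6.1995 mm
δ ≥ δ_solid → spring goes solid

YES, δ = 6.20 mm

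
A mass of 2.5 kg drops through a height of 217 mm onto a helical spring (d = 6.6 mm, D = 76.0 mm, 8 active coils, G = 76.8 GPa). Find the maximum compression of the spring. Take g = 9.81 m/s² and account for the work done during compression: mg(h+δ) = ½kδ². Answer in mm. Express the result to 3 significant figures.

k = Gd⁴/(8D³N_a) = (76.8×10³)(6.6⁴)/(8·76.0³·8) = 5.187 N/mm
W = mg = 2.5 × 9.81 = 24.525 N
½kδ² − Wδ − Wh = 0 → δ = (W + √(W² + 2kWh))/k
δ = (24.525 + √(601.48 + 55209.6))/5.187 = (24.525 + 236.24)/5.187 = 50.274 mm

50.3 mm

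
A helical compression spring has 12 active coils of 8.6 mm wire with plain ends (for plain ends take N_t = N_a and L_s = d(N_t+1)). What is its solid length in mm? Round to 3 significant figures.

plain ends: N_t = N_a = 12
L_s = d·(N_t+1) = 8.6 × 13 = 111.8 mm

112 mm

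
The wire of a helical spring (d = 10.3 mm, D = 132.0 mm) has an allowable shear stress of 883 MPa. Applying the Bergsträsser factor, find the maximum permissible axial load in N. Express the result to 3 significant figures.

2600 N

C = D/d = 132.0/10.3 = 12.8155
K_B = (4C+2)/(4C−3) = 53.262/48.262 = 1.1036
τ_max = K·8FD/(πd³) → F_max = τ_allow·πd³/(8DK)
F_max = 883·π·10.3³/(8·132.0·1.1036) = 3.0313e+06/1165.4 = 2601 N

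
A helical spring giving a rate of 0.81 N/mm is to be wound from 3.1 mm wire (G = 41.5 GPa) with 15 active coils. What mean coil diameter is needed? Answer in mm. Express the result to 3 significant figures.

34.0 mm

D = (Gd⁴/(8N_a·k))^(1/3) = (41.5×10³·3.1⁴/(8·15·0.81))^(1/3)
  = (39430.2)^(1/3) = 34.0363 mm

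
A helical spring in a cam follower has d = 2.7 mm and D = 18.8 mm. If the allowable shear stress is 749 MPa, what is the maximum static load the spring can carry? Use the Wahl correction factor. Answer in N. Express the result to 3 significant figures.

C = D/d = 18.8/2.7 = 6.9630
K_W = (4C−1)/(4C−4) + 0.615/C = 26.852/23.852 + 0.0883 = 1.2141
τ_max = K·8FD/(πd³) → F_max = τ_allow·πd³/(8DK)
F_max = 749·π·2.7³/(8·18.8·1.2141) = 46315/182.6 = 253.64 N

254 N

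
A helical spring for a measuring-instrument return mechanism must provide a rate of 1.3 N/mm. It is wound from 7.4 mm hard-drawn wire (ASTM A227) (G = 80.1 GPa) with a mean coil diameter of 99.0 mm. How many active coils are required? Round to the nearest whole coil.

24

N_a = Gd⁴/(8D³k) = (80.1×10³ × 7.4⁴)/(8 × 99.0³ × 1.3)
    = 2.40192e+08 / 1.00911e+07 = 23.8 → 24 coils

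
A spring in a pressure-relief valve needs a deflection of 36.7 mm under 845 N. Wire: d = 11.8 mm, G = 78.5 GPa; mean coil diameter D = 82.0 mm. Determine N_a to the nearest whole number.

15

Required rate k = F/δ = 845/36.7 = 23.025 N/mm
N_a = Gd⁴/(8D³k) = (78.5×10³ × 11.8⁴)/(8 × 82.0³ × 23.025)
    = 1.52194e+09 / 1.0156e+08 = 14.99 → 15 coils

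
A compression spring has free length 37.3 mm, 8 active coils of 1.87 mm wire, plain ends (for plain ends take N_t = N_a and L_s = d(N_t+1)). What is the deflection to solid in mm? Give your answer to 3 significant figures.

N_t = 8; L_s = 1.87·9 = 16.83 mm
δ_solid = L₀ − L_s = 37.3 − 16.83 = 20.47 mm

20.5 mm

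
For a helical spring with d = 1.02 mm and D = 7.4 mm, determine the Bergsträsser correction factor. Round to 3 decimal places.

1.192

C = D/d = 7.4/1.02 = 7.2549
K_B = (4C+2)/(4C−3) = 31.020/26.020 = 1.1922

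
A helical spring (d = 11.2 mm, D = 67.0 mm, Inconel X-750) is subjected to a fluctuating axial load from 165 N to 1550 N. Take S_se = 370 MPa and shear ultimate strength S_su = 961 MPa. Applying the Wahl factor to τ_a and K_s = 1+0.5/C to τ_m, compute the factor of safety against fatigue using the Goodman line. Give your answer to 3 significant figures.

C = D/d = 67.0/11.2 = 5.9821; K_W = (4C−1)/(4C−4)+0.615/C = 1.2533; K_s = 1+0.5/C = 1.0836
F_a = (F_max−F_min)/2 = 692.5 N; F_m = (F_max+F_min)/2 = 857.5 N
τ_a = K_W·8F_aD/(πd³) = 1.2533 × 84.097 = 105.4 MPa
τ_m = K_s·8F_mD/(πd³) = 1.0836 × 104.13 = 112.84 MPa
Goodman: 1/n_f = τ_a/S_se + τ_m/S_su = 105.4/370 + 112.84/961 = 0.28487 + 0.11742 = 0.40229
n_f = 1/0.40229 = 2.486

2.49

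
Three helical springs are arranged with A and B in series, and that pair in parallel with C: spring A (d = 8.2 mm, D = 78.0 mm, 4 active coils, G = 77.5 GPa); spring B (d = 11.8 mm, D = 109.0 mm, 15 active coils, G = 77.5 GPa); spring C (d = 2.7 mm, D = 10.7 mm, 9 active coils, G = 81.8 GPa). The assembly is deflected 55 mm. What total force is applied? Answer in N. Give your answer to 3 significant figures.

k_A = Gd⁴/(8D³N_a) = (77.5×10³)(8.2⁴)/(8·78.0³·4) = 23.074 N/mm
k_B = Gd⁴/(8D³N_a) = (77.5×10³)(11.8⁴)/(8·109.0³·15) = 9.6687 N/mm
k_C = Gd⁴/(8D³N_a) = (81.8×10³)(2.7⁴)/(8·10.7³·9) = 49.286 N/mm
Springs A,B series: k_AB = 1/(1/23.074+1/9.6687) = 6.8136 N/mm; parallel with C: k_eq = 6.8136+49.286 = 56.1 N/mm
F = k_eq·δ = 56.1·55 = 3085.5 N

3090 N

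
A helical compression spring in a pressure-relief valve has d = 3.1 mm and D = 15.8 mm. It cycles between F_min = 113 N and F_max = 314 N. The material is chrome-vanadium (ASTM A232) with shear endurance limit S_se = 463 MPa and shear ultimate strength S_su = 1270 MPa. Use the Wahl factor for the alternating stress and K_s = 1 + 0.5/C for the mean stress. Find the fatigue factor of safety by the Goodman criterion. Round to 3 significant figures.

C = D/d = 15.8/3.1 = 5.0968; K_W = (4C−1)/(4C−4)+0.615/C = 1.3037; K_s = 1+0.5/C = 1.0981
F_a = (F_max−F_min)/2 = 100.5 N; F_m = (F_max+F_min)/2 = 213.5 N
τ_a = K_W·8F_aD/(πd³) = 1.3037 × 135.73 = 176.96 MPa
τ_m = K_s·8F_mD/(πd³) = 1.0981 × 288.34 = 316.63 MPa
Goodman: 1/n_f = τ_a/S_se + τ_m/S_su = 176.96/463 + 316.63/1270 = 0.38220 + 0.24932 = 0.63151
n_f = 1/0.63151 = 1.584

1.58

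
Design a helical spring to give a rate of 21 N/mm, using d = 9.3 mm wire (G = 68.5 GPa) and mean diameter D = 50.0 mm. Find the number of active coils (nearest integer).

N_a = Gd⁴/(8D³k) = (68.5×10³ × 9.3⁴)/(8 × 50.0³ × 21)
    = 5.12416e+08 / 2.1e+07 = 24.4 → 24 coils

24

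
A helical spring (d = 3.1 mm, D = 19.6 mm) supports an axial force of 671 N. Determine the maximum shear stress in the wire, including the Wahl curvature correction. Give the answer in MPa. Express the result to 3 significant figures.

Spring index C = D/d = 19.6/3.1 = 6.3226
K_W = (4C−1)/(4C−4) + 0.615/C = 24.290/21.290 + 0.0973 = 1.2382
τ₀ = 8FD/(πd³) = 8·671·19.6/(π·3.1³) = 105213/93.591 = 1124.2 MPa
τ_max = K·τ₀ = 1.2382 × 1124.2 = 1391.9 MPa

1390 MPa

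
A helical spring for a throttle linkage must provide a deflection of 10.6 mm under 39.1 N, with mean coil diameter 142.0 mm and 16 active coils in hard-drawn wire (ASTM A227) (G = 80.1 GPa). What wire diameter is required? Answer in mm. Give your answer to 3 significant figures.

Required rate k = F/δ = 39.1/10.6 = 3.6887 N/mm
d = (8D³N_a·k / G)^(1/4) = (8·142.0³·16·3.6887 / (80.1×10³))^0.25
  = (16878)^0.25 = 11.3980 mm

11.4 mm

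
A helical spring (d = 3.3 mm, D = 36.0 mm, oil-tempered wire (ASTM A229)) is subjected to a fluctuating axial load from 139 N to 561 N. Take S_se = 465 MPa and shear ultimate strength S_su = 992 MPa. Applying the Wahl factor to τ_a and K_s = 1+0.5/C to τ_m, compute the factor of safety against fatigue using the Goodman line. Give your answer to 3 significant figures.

C = D/d = 36.0/3.3 = 10.9091; K_W = (4C−1)/(4C−4)+0.615/C = 1.1321; K_s = 1+0.5/C = 1.0458
F_a = (F_max−F_min)/2 = 211 N; F_m = (F_max+F_min)/2 = 350 N
τ_a = K_W·8F_aD/(πd³) = 1.1321 × 538.25 = 609.33 MPa
τ_m = K_s·8F_mD/(πd³) = 1.0458 × 892.83 = 933.75 MPa
Goodman: 1/n_f = τ_a/S_se + τ_m/S_su = 609.33/465 + 933.75/992 = 1.31039 + 0.94128 = 2.2517
n_f = 1/2.2517 = 0.4441

0.444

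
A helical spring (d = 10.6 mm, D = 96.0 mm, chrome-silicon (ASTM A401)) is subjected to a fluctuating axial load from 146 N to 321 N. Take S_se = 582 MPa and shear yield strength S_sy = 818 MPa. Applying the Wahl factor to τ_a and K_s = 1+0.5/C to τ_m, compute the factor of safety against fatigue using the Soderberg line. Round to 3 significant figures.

C = D/d = 96.0/10.6 = 9.0566; K_W = (4C−1)/(4C−4)+0.615/C = 1.1610; K_s = 1+0.5/C = 1.0552
F_a = (F_max−F_min)/2 = 87.5 N; F_m = (F_max+F_min)/2 = 233.5 N
τ_a = K_W·8F_aD/(πd³) = 1.1610 × 17.96 = 20.851 MPa
τ_m = K_s·8F_mD/(πd³) = 1.0552 × 47.927 = 50.573 MPa
Soderberg: 1/n_f = τ_a/S_se + τ_m/S_sy = 20.851/582 + 50.573/818 = 0.03583 + 0.06183 = 0.097652
n_f = 1/0.097652 = 10.24

10.2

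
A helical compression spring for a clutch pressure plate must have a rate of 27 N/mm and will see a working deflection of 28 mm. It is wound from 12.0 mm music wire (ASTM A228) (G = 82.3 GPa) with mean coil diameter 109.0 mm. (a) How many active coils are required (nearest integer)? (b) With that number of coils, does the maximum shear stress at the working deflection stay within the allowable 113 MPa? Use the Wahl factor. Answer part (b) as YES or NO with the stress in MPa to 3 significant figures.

N_a = Gd⁴/(8D³k) = (82.3×10³)(12.0⁴)/(8·109.0³·27) = 6.101 → N_a = 6
Actual rate k = Gd⁴/(8D³·6) = 27.454 N/mm
Working load F = kδ = 27.454·28 = 768.71 N
C = 109.0/12.0 = 9.0833; K_W = (4C−1)/(4C−4)+0.615/C = 1.1605
τ_max = K_W·8FD/(πd³) = 1.1605·123.48 = 143.29 MPa
τ_max > 113 MPa → exceeds allowable

(a) 6 coils; (b) NO, τ_max = 143 MPa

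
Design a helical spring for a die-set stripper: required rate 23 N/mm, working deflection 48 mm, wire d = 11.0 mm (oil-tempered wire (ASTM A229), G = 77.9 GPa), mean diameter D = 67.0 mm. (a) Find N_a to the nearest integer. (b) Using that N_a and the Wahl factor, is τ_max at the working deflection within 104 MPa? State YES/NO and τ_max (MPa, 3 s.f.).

N_a = Gd⁴/(8D³k) = (77.9×10³)(11.0⁴)/(8·67.0³·23) = 20.61 → N_a = 21
Actual rate k = Gd⁴/(8D³·21) = 22.572 N/mm
Working load F = kδ = 22.572·48 = 1083.5 N
C = 67.0/11.0 = 6.0909; K_W = (4C−1)/(4C−4)+0.615/C = 1.2483
τ_max = K_W·8FD/(πd³) = 1.2483·138.88 = 173.37 MPa
τ_max > 104 MPa → exceeds allowable

(a) 21 coils; (b) NO, τ_max = 173 MPa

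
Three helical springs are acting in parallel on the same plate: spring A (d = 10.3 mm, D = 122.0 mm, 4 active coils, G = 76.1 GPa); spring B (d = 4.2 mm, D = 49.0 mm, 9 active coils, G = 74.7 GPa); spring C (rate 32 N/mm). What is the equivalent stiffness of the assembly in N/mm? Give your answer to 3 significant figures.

k_A = Gd⁴/(8D³N_a) = (76.1×10³)(10.3⁴)/(8·122.0³·4) = 14.74 N/mm
k_B = Gd⁴/(8D³N_a) = (74.7×10³)(4.2⁴)/(8·49.0³·9) = 2.7441 N/mm
Parallel: k_eq = 14.74 + 2.7441 + 32 = 49.484 N/mm

49.5 N/mm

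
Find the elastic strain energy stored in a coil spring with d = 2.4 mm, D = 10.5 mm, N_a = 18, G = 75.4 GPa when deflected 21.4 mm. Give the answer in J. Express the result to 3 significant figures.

k = Gd⁴/(8D³N_a) = (75.4×10³)(2.4⁴)/(8·10.5³·18) = 15.007 N/mm
U = ½kδ² = 0.5 × 15.007 × 21.4² = 3436.2 N·mm = 3.4362 J

3.44 J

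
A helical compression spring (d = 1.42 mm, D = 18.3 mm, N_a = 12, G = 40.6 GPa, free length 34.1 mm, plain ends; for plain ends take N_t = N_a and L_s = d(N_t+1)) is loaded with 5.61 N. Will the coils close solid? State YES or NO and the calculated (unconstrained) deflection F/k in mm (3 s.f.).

YES, δ = 20.0 mm

k = Gd⁴/(8D³N_a) = (40.6×10³)(1.42⁴)/(8·18.3³·12) = 0.28058 N/mm
N_t = 12; L_s = 1.42·13 = 18.46 mm; δ_solid = L₀ − L_s = 34.1 − 18.46 = 15.64 mm
δ = F/k = 5.61/0.28058 = 19.994 mm
δ ≥ δ_solid → spring goes solid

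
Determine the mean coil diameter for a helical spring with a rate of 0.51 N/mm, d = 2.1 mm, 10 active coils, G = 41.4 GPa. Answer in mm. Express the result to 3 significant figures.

27.0 mm

D = (Gd⁴/(8N_a·k))^(1/3) = (41.4×10³·2.1⁴/(8·10·0.51))^(1/3)
  = (19734.1)^(1/3) = 27.0233 mm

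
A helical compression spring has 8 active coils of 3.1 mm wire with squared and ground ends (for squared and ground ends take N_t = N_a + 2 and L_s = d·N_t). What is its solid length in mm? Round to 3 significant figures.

squared and ground ends: N_t = N_a + 2 = 8 + 2 = 10
L_s = d·N_t = 3.1 × 10 = 31 mm

31.0 mm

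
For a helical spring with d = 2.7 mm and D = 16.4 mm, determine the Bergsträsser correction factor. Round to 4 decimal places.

1.2348

C = D/d = 16.4/2.7 = 6.0741
K_B = (4C+2)/(4C−3) = 26.296/21.296 = 1.2348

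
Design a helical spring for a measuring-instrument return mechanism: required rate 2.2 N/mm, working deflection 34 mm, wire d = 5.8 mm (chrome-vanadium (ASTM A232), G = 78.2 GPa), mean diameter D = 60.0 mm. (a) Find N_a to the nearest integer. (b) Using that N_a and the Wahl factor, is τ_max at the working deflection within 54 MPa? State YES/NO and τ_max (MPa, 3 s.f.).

(a) 23 coils; (b) NO, τ_max = 67.6 MPa

N_a = Gd⁴/(8D³k) = (78.2×10³)(5.8⁴)/(8·60.0³·2.2) = 23.28 → N_a = 23
Actual rate k = Gd⁴/(8D³·23) = 2.2266 N/mm
Working load F = kδ = 2.2266·34 = 75.705 N
C = 60.0/5.8 = 10.3448; K_W = (4C−1)/(4C−4)+0.615/C = 1.1397
τ_max = K_W·8FD/(πd³) = 1.1397·59.283 = 67.566 MPa
τ_max > 54 MPa → exceeds allowable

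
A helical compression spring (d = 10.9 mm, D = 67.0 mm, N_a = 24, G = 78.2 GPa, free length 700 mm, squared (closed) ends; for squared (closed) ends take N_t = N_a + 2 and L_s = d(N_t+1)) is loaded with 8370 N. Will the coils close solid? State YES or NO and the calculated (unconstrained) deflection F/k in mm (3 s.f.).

k = Gd⁴/(8D³N_a) = (78.2×10³)(10.9⁴)/(8·67.0³·24) = 19.116 N/mm
N_t = 26; L_s = 10.9·27 = 294.3 mm; δ_solid = L₀ − L_s = 700 − 294.3 = 405.7 mm
δ = F/k = 8370/19.116 = 437.86 mm
δ ≥ δ_solid → spring goes solid

YES, δ = 438 mm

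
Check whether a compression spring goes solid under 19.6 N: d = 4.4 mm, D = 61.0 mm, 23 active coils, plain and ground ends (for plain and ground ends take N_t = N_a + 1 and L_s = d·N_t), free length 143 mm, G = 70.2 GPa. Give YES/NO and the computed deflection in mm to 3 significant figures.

NO, δ = 31.1 mm

k = Gd⁴/(8D³N_a) = (70.2×10³)(4.4⁴)/(8·61.0³·23) = 0.63 N/mm
N_t = 24; L_s = 4.4·24 = 105.6 mm; δ_solid = L₀ − L_s = 143 − 105.6 = 37.4 mm
δ = F/k = 19.6/0.63 = 31.111 mm
δ < δ_solid → spring does not go solid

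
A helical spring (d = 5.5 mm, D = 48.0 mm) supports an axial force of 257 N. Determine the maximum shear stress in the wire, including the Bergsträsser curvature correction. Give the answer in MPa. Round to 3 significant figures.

218 MPa

Spring index C = D/d = 48.0/5.5 = 8.7273
K_B = (4C+2)/(4C−3) = 36.909/31.909 = 1.1567
τ₀ = 8FD/(πd³) = 8·257·48.0/(π·5.5³) = 98688/522.68 = 188.81 MPa
τ_max = K·τ₀ = 1.1567 × 188.81 = 218.4 MPa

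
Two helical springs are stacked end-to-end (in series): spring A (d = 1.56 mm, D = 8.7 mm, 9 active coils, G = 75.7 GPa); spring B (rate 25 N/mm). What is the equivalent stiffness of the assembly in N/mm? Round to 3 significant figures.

6.86 N/mm

k_A = Gd⁴/(8D³N_a) = (75.7×10³)(1.56⁴)/(8·8.7³·9) = 9.4559 N/mm
Series: 1/k_eq = 1/9.4559 + 1/25 = 0.14575; k_eq = 6.8609 N/mm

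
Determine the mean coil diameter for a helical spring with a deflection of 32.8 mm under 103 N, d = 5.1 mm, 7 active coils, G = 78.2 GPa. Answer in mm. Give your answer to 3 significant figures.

67.0 mm

Required rate k = F/δ = 103/32.8 = 3.1402 N/mm
D = (Gd⁴/(8N_a·k))^(1/3) = (78.2×10³·5.1⁴/(8·7·3.1402))^(1/3)
  = (300840)^(1/3) = 67.0057 mm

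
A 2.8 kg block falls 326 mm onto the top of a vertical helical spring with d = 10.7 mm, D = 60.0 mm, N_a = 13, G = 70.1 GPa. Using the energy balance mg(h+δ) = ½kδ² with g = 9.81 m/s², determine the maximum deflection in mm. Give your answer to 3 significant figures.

k = Gd⁴/(8D³N_a) = (70.1×10³)(10.7⁴)/(8·60.0³·13) = 40.904 N/mm
W = mg = 2.8 × 9.81 = 27.468 N
½kδ² − Wδ − Wh = 0 → δ = (W + √(W² + 2kWh))/k
δ = (27.468 + √(754.49 + 732556))/40.904 = (27.468 + 856.34)/40.904 = 21.607 mm

21.6 mm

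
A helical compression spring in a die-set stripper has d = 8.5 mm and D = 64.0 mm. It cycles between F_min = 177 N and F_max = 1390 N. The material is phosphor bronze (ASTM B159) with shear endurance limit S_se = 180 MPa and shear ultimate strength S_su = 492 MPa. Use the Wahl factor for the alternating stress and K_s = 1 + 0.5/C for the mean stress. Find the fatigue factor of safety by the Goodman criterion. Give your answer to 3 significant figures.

C = D/d = 64.0/8.5 = 7.5294; K_W = (4C−1)/(4C−4)+0.615/C = 1.1965; K_s = 1+0.5/C = 1.0664
F_a = (F_max−F_min)/2 = 606.5 N; F_m = (F_max+F_min)/2 = 783.5 N
τ_a = K_W·8F_aD/(πd³) = 1.1965 × 160.95 = 192.59 MPa
τ_m = K_s·8F_mD/(πd³) = 1.0664 × 207.92 = 221.73 MPa
Goodman: 1/n_f = τ_a/S_se + τ_m/S_su = 192.59/180 + 221.73/492 = 1.06992 + 0.45067 = 1.5206
n_f = 1/1.5206 = 0.6576

0.658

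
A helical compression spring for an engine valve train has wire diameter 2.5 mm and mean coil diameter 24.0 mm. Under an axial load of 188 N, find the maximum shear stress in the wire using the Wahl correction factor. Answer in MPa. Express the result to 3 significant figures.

847 MPa

Spring index C = D/d = 24.0/2.5 = 9.6000
K_W = (4C−1)/(4C−4) + 0.615/C = 37.400/34.400 + 0.0641 = 1.1513
τ₀ = 8FD/(πd³) = 8·188·24.0/(π·2.5³) = 36096/49.087 = 735.34 MPa
τ_max = K·τ₀ = 1.1513 × 735.34 = 846.58 MPa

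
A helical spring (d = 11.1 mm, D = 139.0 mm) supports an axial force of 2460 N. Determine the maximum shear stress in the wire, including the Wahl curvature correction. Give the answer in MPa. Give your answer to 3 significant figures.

709 MPa

Spring index C = D/d = 139.0/11.1 = 12.5225
K_W = (4C−1)/(4C−4) + 0.615/C = 49.090/46.090 + 0.0491 = 1.1142
τ₀ = 8FD/(πd³) = 8·2460·139.0/(π·11.1³) = 2.73552e+06/4296.5 = 636.68 MPa
τ_max = K·τ₀ = 1.1142 × 636.68 = 709.39 MPa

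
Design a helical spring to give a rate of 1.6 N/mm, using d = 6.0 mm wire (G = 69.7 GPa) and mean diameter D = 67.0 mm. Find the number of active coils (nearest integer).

23

N_a = Gd⁴/(8D³k) = (69.7×10³ × 6.0⁴)/(8 × 67.0³ × 1.6)
    = 9.03312e+07 / 3.84977e+06 = 23.46 → 23 coils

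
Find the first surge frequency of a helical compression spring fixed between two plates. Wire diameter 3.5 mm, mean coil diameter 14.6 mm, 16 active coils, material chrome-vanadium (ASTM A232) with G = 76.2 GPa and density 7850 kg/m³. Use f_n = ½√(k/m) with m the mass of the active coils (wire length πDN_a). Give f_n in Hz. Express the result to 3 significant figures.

360 Hz

k = Gd⁴/(8D³N_a) = (76.2×10³)(3.5⁴)/(8·14.6³·16) = 28.705 N/mm = 28705 N/m
Wire length L = πDN_a = π·14.6·16 = 733.88 mm
m = ρ·(πd²/4)·L = 7850 × 9.6211×10⁻⁶ m² × 0.73388 m = 0.055427 kg
f_n = ½√(k/m) = 0.5·√(28705/0.055427) = 0.5·√(5.1789e+05) = 359.82 Hz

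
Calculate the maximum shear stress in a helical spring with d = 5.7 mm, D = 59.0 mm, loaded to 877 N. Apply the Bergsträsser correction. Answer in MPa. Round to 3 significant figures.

804 MPa

Spring index C = D/d = 59.0/5.7 = 10.3509
K_B = (4C+2)/(4C−3) = 43.404/38.404 = 1.1302
τ₀ = 8FD/(πd³) = 8·877·59.0/(π·5.7³) = 413944/581.8 = 711.49 MPa
τ_max = K·τ₀ = 1.1302 × 711.49 = 804.12 MPa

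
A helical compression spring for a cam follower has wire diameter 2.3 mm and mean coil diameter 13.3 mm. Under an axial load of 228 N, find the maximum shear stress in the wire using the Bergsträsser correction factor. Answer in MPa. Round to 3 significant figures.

792 MPa

Spring index C = D/d = 13.3/2.3 = 5.7826
K_B = (4C+2)/(4C−3) = 25.130/20.130 = 1.2484
τ₀ = 8FD/(πd³) = 8·228·13.3/(π·2.3³) = 24259.2/38.224 = 634.66 MPa
τ_max = K·τ₀ = 1.2484 × 634.66 = 792.3 MPa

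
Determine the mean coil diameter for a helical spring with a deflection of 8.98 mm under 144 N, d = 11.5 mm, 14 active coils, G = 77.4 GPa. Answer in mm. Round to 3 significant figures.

Required rate k = F/δ = 144/8.98 = 16.036 N/mm
D = (Gd⁴/(8N_a·k))^(1/3) = (77.4×10³·11.5⁴/(8·14·16.036))^(1/3)
  = (753751)^(1/3) = 91.0073 mm

91.0 mm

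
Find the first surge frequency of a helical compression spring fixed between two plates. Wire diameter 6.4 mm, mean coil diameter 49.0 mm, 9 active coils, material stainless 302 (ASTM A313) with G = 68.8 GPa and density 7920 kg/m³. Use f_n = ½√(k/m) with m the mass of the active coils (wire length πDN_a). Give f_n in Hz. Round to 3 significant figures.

k = Gd⁴/(8D³N_a) = (68.8×10³)(6.4⁴)/(8·49.0³·9) = 13.627 N/mm = 13627 N/m
Wire length L = πDN_a = π·49.0·9 = 1385.4 mm
m = ρ·(πd²/4)·L = 7920 × 32.17×10⁻⁶ m² × 1.3854 m = 0.35299 kg
f_n = ½√(k/m) = 0.5·√(13627/0.35299) = 0.5·√(38603) = 98.239 Hz

98.2 Hz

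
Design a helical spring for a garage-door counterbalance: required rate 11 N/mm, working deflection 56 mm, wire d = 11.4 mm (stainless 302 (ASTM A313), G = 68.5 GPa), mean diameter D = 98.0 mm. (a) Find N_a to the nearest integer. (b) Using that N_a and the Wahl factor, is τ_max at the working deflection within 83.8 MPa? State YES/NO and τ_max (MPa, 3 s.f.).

N_a = Gd⁴/(8D³k) = (68.5×10³)(11.4⁴)/(8·98.0³·11) = 13.97 → N_a = 14
Actual rate k = Gd⁴/(8D³·14) = 10.975 N/mm
Working load F = kδ = 10.975·56 = 614.61 N
C = 98.0/11.4 = 8.5965; K_W = (4C−1)/(4C−4)+0.615/C = 1.1703
τ_max = K_W·8FD/(πd³) = 1.1703·103.53 = 121.15 MPa
τ_max > 83.8 MPa → exceeds allowable

(a) 14 coils; (b) NO, τ_max = 121 MPa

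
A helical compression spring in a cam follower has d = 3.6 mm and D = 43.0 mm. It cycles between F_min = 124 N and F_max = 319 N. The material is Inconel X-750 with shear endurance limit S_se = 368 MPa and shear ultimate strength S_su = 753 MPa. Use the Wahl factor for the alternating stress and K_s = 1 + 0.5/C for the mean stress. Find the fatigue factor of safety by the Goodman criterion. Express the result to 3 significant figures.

C = D/d = 43.0/3.6 = 11.9444; K_W = (4C−1)/(4C−4)+0.615/C = 1.1200; K_s = 1+0.5/C = 1.0419
F_a = (F_max−F_min)/2 = 97.5 N; F_m = (F_max+F_min)/2 = 221.5 N
τ_a = K_W·8F_aD/(πd³) = 1.1200 × 228.83 = 256.29 MPa
τ_m = K_s·8F_mD/(πd³) = 1.0419 × 519.85 = 541.61 MPa
Goodman: 1/n_f = τ_a/S_se + τ_m/S_su = 256.29/368 + 541.61/753 = 0.69644 + 0.71927 = 1.4157
n_f = 1/1.4157 = 0.7064

0.706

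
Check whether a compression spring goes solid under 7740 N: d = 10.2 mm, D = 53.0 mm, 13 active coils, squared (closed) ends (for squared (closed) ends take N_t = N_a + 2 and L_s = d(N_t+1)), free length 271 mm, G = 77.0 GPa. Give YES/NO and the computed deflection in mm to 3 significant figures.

k = Gd⁴/(8D³N_a) = (77.0×10³)(10.2⁴)/(8·53.0³·13) = 53.831 N/mm
N_t = 15; L_s = 10.2·16 = 163.2 mm; δ_solid = L₀ − L_s = 271 − 163.2 = 107.8 mm
δ = F/k = 7740/53.831 = 143.78 mm
δ ≥ δ_solid → spring goes solid

YES, δ = 144 mm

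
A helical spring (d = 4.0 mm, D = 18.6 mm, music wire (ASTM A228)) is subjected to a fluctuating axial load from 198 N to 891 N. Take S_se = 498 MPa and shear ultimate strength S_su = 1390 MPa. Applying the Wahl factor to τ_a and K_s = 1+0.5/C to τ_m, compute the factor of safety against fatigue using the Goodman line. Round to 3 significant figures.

C = D/d = 18.6/4.0 = 4.6500; K_W = (4C−1)/(4C−4)+0.615/C = 1.3377; K_s = 1+0.5/C = 1.1075
F_a = (F_max−F_min)/2 = 346.5 N; F_m = (F_max+F_min)/2 = 544.5 N
τ_a = K_W·8F_aD/(πd³) = 1.3377 × 256.43 = 343.04 MPa
τ_m = K_s·8F_mD/(πd³) = 1.1075 × 402.97 = 446.3 MPa
Goodman: 1/n_f = τ_a/S_se + τ_m/S_su = 343.04/498 + 446.3/1390 = 0.68884 + 0.32108 = 1.0099
n_f = 1/1.0099 = 0.9902

0.990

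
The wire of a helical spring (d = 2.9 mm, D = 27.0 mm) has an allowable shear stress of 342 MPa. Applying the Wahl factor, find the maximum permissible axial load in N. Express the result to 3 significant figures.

105 N

C = D/d = 27.0/2.9 = 9.3103
K_W = (4C−1)/(4C−4) + 0.615/C = 36.241/33.241 + 0.0661 = 1.1563
τ_max = K·8FD/(πd³) → F_max = τ_allow·πd³/(8DK)
F_max = 342·π·2.9³/(8·27.0·1.1563) = 26204/249.76 = 104.92 N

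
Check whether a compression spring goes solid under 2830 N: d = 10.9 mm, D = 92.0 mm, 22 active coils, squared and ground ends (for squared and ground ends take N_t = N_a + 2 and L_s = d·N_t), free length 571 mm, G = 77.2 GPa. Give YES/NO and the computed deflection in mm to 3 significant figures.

YES, δ = 356 mm

k = Gd⁴/(8D³N_a) = (77.2×10³)(10.9⁴)/(8·92.0³·22) = 7.9515 N/mm
N_t = 24; L_s = 10.9·24 = 261.6 mm; δ_solid = L₀ − L_s = 571 − 261.6 = 309.4 mm
δ = F/k = 2830/7.9515 = 355.91 mm
δ ≥ δ_solid → spring goes solid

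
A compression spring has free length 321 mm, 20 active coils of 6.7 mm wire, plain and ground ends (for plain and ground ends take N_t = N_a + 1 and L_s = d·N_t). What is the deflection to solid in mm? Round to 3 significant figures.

N_t = 21; L_s = 6.7·21 = 140.7 mm
δ_solid = L₀ − L_s = 321 − 140.7 = 180.3 mm

180 mm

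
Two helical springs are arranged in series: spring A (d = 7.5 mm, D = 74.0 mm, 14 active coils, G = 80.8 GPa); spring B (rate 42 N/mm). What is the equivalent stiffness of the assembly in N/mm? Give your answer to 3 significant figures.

k_A = Gd⁴/(8D³N_a) = (80.8×10³)(7.5⁴)/(8·74.0³·14) = 5.633 N/mm
Series: 1/k_eq = 1/5.633 + 1/42 = 0.20133; k_eq = 4.9669 N/mm

4.97 N/mm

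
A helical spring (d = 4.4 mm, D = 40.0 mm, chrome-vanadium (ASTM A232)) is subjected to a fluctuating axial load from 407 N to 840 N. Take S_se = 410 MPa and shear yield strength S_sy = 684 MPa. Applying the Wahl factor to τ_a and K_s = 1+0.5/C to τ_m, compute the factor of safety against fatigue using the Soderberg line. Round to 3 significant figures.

C = D/d = 40.0/4.4 = 9.0909; K_W = (4C−1)/(4C−4)+0.615/C = 1.1603; K_s = 1+0.5/C = 1.0550
F_a = (F_max−F_min)/2 = 216.5 N; F_m = (F_max+F_min)/2 = 623.5 N
τ_a = K_W·8F_aD/(πd³) = 1.1603 × 258.88 = 300.39 MPa
τ_m = K_s·8F_mD/(πd³) = 1.0550 × 745.55 = 786.56 MPa
Soderberg: 1/n_f = τ_a/S_se + τ_m/S_sy = 300.39/410 + 786.56/684 = 0.73266 + 1.14994 = 1.8826
n_f = 1/1.8826 = 0.5312

0.531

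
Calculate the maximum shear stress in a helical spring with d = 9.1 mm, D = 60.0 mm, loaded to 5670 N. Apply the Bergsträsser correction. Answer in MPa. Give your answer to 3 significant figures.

1400 MPa

Spring index C = D/d = 60.0/9.1 = 6.5934
K_B = (4C+2)/(4C−3) = 28.374/23.374 = 1.2139
τ₀ = 8FD/(πd³) = 8·5670·60.0/(π·9.1³) = 2.7216e+06/2367.4 = 1149.6 MPa
τ_max = K·τ₀ = 1.2139 × 1149.6 = 1395.5 MPa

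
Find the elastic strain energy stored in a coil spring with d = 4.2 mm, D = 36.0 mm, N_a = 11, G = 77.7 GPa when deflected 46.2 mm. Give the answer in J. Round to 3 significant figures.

6.28 J

k = Gd⁴/(8D³N_a) = (77.7×10³)(4.2⁴)/(8·36.0³·11) = 5.8888 N/mm
U = ½kδ² = 0.5 × 5.8888 × 46.2² = 6284.7 N·mm = 6.2847 J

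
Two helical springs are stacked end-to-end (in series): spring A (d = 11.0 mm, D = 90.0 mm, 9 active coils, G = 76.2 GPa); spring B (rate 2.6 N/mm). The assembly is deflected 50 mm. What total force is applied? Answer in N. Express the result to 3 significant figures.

116 N

k_A = Gd⁴/(8D³N_a) = (76.2×10³)(11.0⁴)/(8·90.0³·9) = 21.255 N/mm
Series: 1/k_eq = 1/21.255 + 1/2.6 = 0.43166; k_eq = 2.3166 N/mm
F = k_eq·δ = 2.3166·50 = 115.83 N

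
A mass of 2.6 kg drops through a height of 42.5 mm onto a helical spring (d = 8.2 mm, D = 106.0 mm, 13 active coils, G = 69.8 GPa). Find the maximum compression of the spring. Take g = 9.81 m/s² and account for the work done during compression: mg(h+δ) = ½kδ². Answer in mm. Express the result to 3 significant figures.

k = Gd⁴/(8D³N_a) = (69.8×10³)(8.2⁴)/(8·106.0³·13) = 2.5478 N/mm
W = mg = 2.6 × 9.81 = 25.506 N
½kδ² − Wδ − Wh = 0 → δ = (W + √(W² + 2kWh))/k
δ = (25.506 + √(650.56 + 5523.59))/2.5478 = (25.506 + 78.576)/2.5478 = 40.852 mm

40.9 mm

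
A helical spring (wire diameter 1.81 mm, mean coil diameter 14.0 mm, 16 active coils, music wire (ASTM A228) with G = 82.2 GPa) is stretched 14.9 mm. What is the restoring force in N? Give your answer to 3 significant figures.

37.4 N

k = Gd⁴/(8D³N_a) = (82.2×10³)(1.81⁴)/(8·14.0³·16) = 2.5118 N/mm
F = k·δ = 2.5118 × 14.9 = 37.426 N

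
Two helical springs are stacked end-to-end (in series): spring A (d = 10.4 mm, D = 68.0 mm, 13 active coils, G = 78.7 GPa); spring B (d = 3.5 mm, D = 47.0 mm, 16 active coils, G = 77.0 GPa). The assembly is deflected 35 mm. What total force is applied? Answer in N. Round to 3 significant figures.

29.5 N

k_A = Gd⁴/(8D³N_a) = (78.7×10³)(10.4⁴)/(8·68.0³·13) = 28.155 N/mm
k_B = Gd⁴/(8D³N_a) = (77.0×10³)(3.5⁴)/(8·47.0³·16) = 0.86948 N/mm
Series: 1/k_eq = 1/28.155 + 1/0.86948 = 1.1856; k_eq = 0.84343 N/mm
F = k_eq·δ = 0.84343·35 = 29.52 N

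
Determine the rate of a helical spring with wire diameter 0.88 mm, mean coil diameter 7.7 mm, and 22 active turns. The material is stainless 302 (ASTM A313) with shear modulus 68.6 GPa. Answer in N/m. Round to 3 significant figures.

512 N/m

k = Gd⁴/(8D³N_a) = (68.6×10³ × 0.88⁴) / (8 × 7.7³ × 22)
  = 41139.1 / 80349.8 = 0.512 N/mm = 512 N/m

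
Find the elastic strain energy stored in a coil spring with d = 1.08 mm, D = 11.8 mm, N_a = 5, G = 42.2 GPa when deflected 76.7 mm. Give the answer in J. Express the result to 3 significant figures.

2.57 J

k = Gd⁴/(8D³N_a) = (42.2×10³)(1.08⁴)/(8·11.8³·5) = 0.87358 N/mm
U = ½kδ² = 0.5 × 0.87358 × 76.7² = 2569.6 N·mm = 2.5696 J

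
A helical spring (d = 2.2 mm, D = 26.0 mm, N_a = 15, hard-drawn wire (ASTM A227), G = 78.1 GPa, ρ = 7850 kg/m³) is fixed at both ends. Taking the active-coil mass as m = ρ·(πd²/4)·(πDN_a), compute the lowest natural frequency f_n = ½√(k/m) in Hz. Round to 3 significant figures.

77.0 Hz

k = Gd⁴/(8D³N_a) = (78.1×10³)(2.2⁴)/(8·26.0³·15) = 0.86744 N/mm = 867.44 N/m
Wire length L = πDN_a = π·26.0·15 = 1225.2 mm
m = ρ·(πd²/4)·L = 7850 × 3.8013×10⁻⁶ m² × 1.2252 m = 0.036561 kg
f_n = ½√(k/m) = 0.5·√(867.44/0.036561) = 0.5·√(23726) = 77.016 Hz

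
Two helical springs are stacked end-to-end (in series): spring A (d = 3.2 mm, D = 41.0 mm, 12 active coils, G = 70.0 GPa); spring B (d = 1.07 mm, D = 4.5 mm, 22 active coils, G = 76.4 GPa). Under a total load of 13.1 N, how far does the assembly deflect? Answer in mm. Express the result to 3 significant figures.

k_A = Gd⁴/(8D³N_a) = (70.0×10³)(3.2⁴)/(8·41.0³·12) = 1.1094 N/mm
k_B = Gd⁴/(8D³N_a) = (76.4×10³)(1.07⁴)/(8·4.5³·22) = 6.2442 N/mm
Series: 1/k_eq = 1/1.1094 + 1/6.2442 = 1.0616; k_eq = 0.94201 N/mm
δ = F/k_eq = 13.1/0.94201 = 13.906 mm

13.9 mm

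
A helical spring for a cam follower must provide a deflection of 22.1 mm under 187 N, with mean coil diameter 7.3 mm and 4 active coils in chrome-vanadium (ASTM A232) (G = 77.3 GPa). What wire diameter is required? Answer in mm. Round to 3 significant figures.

1.08 mm

Required rate k = F/δ = 187/22.1 = 8.4615 N/mm
d = (8D³N_a·k / G)^(1/4) = (8·7.3³·4·8.4615 / (77.3×10³))^0.25
  = (1.3627)^0.25 = 1.0804 mm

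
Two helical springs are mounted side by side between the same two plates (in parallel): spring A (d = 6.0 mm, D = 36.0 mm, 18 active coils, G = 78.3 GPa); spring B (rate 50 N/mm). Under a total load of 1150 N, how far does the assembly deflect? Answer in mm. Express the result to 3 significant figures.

17.7 mm

k_A = Gd⁴/(8D³N_a) = (78.3×10³)(6.0⁴)/(8·36.0³·18) = 15.104 N/mm
Parallel: k_eq = 15.104 + 50 = 65.104 N/mm
δ = F/k_eq = 1150/65.104 = 17.664 mm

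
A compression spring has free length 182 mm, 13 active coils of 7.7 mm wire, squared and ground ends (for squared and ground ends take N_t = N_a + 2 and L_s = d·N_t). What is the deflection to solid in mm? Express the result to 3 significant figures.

N_t = 15; L_s = 7.7·15 = 115.5 mm
δ_solid = L₀ − L_s = 182 − 115.5 = 66.5 mm

66.5 mm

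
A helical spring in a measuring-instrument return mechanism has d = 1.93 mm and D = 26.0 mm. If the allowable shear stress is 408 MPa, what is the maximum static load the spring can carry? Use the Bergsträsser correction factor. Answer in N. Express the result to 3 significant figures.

C = D/d = 26.0/1.93 = 13.4715
K_B = (4C+2)/(4C−3) = 55.886/50.886 = 1.0983
τ_max = K·8FD/(πd³) → F_max = τ_allow·πd³/(8DK)
F_max = 408·π·1.93³/(8·26.0·1.0983) = 9214.7/228.44 = 40.338 N

40.3 N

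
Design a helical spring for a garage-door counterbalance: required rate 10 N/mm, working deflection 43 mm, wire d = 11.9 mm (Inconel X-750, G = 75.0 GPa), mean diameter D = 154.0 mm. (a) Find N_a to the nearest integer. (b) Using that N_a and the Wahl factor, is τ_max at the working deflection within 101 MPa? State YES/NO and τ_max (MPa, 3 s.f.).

N_a = Gd⁴/(8D³k) = (75.0×10³)(11.9⁴)/(8·154.0³·10) = 5.148 → N_a = 5
Actual rate k = Gd⁴/(8D³·5) = 10.295 N/mm
Working load F = kδ = 10.295·43 = 442.69 N
C = 154.0/11.9 = 12.9412; K_W = (4C−1)/(4C−4)+0.615/C = 1.1103
τ_max = K_W·8FD/(πd³) = 1.1103·103.02 = 114.38 MPa
τ_max > 101 MPa → exceeds allowable

(a) 5 coils; (b) NO, τ_max = 114 MPa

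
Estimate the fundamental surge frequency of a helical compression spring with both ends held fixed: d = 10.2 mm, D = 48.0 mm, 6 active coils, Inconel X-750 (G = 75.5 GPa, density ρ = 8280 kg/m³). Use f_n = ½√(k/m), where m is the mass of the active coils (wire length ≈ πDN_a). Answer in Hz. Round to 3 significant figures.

k = Gd⁴/(8D³N_a) = (75.5×10³)(10.2⁴)/(8·48.0³·6) = 153.95 N/mm = 1.5395e+05 N/m
Wire length L = πDN_a = π·48.0·6 = 904.78 mm
m = ρ·(πd²/4)·L = 8280 × 81.713×10⁻⁶ m² × 0.90478 m = 0.61216 kg
f_n = ½√(k/m) = 0.5·√(1.5395e+05/0.61216) = 0.5·√(2.5149e+05) = 250.74 Hz

251 Hz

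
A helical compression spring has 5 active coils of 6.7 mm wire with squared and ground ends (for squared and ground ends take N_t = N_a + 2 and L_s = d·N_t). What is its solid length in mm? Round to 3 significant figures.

46.9 mm

squared and ground ends: N_t = N_a + 2 = 5 + 2 = 7
L_s = d·N_t = 6.7 × 7 = 46.9 mm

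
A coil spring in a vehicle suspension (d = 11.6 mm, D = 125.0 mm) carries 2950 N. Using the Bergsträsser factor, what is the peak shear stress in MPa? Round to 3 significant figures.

677 MPa

Spring index C = D/d = 125.0/11.6 = 10.7759
K_B = (4C+2)/(4C−3) = 45.103/40.103 = 1.1247
τ₀ = 8FD/(πd³) = 8·2950·125.0/(π·11.6³) = 2.95e+06/4903.7 = 601.59 MPa
τ_max = K·τ₀ = 1.1247 × 601.59 = 676.59 MPa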